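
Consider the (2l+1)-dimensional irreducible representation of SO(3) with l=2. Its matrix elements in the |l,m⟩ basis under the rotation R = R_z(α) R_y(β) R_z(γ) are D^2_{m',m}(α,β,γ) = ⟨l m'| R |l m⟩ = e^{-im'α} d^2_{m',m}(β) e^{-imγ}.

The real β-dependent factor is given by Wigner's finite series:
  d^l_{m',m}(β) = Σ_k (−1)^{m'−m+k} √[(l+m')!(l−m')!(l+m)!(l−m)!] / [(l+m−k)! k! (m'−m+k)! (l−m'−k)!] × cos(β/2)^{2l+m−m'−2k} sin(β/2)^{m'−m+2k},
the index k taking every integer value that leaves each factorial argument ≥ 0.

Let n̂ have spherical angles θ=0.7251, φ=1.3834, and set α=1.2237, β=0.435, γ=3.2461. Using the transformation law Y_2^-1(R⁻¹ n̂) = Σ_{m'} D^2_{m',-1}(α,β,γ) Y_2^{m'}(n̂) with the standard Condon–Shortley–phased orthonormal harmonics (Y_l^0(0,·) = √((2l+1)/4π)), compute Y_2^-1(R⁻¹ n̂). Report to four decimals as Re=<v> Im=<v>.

Re=-0.2123 Im=0.0559

Need the full column D^2_{m',-1} for m'=−2..2 at α=1.2237, β=0.435, γ=3.2461.
cos(β/2)=0.976440, sin(β/2)=0.215789
d^2_{-2,-1}: single k=1 term ⇒ +0.401787;  D = +0.333932-0.223434i
d^2_{-1,-1}: k∈[0..1] ⇒ +0.909038 -0.133190 = +0.775848;  D = -0.186372-0.753131i
d^2_{0,-1}: k∈[0..1] ⇒ -0.492087 +0.024033 = -0.468054;  D = +0.465500+0.048826i
d^2_{1,-1}: k∈[0..1] ⇒ +0.133190 -0.002168 = +0.131022;  D = -0.057179+0.117887i
d^2_{2,-1}: single k=0 term ⇒ -0.019623;  D = -0.013690-0.014059i
Y_2^{m'}(θ=0.7251,φ=1.3834) and Σ D·Y over m':
  (+0.3339-0.2234i)·(-0.1581-0.0622i)  (-0.1864-0.7531i)·(+0.0714-0.3768i)  (+0.4655+0.0488i)·(+0.2146+0.0000i)  (-0.0572+0.1179i)·(-0.0714-0.3768i)  (-0.0137-0.0141i)·(-0.1581+0.0622i)
Y_2^-1(R⁻¹ n̂) = -0.212316+0.055940i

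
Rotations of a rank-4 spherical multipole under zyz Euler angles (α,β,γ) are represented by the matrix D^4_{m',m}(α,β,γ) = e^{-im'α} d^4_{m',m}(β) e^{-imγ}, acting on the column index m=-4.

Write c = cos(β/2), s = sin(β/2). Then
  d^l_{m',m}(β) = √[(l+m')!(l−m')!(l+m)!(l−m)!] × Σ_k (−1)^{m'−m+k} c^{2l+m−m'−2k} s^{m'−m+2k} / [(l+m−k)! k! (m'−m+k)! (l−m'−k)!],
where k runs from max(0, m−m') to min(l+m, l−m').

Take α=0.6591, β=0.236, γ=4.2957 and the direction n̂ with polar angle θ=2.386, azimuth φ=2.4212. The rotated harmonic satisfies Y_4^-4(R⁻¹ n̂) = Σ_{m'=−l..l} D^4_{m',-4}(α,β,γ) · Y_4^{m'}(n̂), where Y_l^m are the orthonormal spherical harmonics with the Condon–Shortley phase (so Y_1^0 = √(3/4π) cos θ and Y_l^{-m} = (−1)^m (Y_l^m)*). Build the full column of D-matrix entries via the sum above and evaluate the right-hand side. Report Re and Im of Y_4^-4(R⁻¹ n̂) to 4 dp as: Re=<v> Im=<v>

Re=0.0148 Im=-0.0905

Need the full column D^4_{m',-4} for m'=−4..4 at α=0.6591, β=0.236, γ=4.2957.
cos(β/2)=0.993046, sin(β/2)=0.117726
d^4_{-4,-4}: single k=0 term ⇒ +0.945704;  D = +0.534884+0.779907i
d^4_{-3,-4}: single k=0 term ⇒ -0.317106;  D = -0.301938-0.096900i
d^4_{-2,-4}: single k=0 term ⇒ +0.070330;  D = +0.066101-0.024021i
d^4_{-1,-4}: single k=0 term ⇒ -0.011791;  D = -0.006295+0.009971i
d^4_{0,-4}: single k=0 term ⇒ +0.001563;  D = -0.000150-0.001556i
d^4_{1,-4}: single k=0 term ⇒ -0.000166;  D = +0.000114+0.000121i
d^4_{2,-4}: single k=0 term ⇒ +0.000014;  D = -0.000014-0.000002i
d^4_{3,-4}: single k=0 term ⇒ -0.000001;  D = +0.000001-0.000000i
d^4_{4,-4}: single k=0 term ⇒ +0.000000;  D = -0.000000+0.000000i
Y_4^{m'}(θ=2.386,φ=2.4212) and Σ D·Y over m':
  (+0.5349+0.7799i)·(-0.0946+0.0252i)  (-0.3019-0.0969i)·(-0.1635+0.2440i)  (+0.0661-0.0240i)·(+0.0552+0.4224i)  (-0.0063+0.0100i)·(+0.1257+0.1104i)  (-0.0001-0.0016i)·(-0.3248+0.0000i)  (+0.0001+0.0001i)·(-0.1257+0.1104i)  (-0.0000-0.0000i)·(+0.0552-0.4224i)  (+0.0000-0.0000i)·(+0.1635+0.2440i)  (-0.0000+0.0000i)·(-0.0946-0.0252i)
Y_4^-4(R⁻¹ n̂) = +0.014752-0.090460i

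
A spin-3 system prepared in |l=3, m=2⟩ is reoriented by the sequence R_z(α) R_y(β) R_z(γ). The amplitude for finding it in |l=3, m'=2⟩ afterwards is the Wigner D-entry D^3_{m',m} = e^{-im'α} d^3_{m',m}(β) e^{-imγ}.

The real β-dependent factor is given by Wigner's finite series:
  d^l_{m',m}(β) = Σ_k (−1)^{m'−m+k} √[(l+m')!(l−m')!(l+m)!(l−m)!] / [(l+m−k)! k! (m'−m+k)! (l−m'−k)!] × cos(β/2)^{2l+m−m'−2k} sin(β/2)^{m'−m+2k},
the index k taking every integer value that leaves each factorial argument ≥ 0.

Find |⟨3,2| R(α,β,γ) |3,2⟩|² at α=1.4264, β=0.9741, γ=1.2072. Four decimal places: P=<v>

Split into d^3_{2,2}(β=0.9741) × two z-phases.
c=cos(0.9741/2)=0.883717, s=sin(0.9741/2)=0.468021; N=√[120·1·120·1]=120.000000
Admissible k: 0..1 (factorial args all ≥0)
  k=0: (−1)^0·120.0000/(120)·0.8837^6·0.4680^0 = +0.476300
  k=1: (−1)^1·120.0000/(24)·0.8837^4·0.4680^2 = -0.667966
d^3_{2,2}(0.9741) = +0.476300 -0.667966 = -0.191666
|D^3_{2,2}|² = |d^3_{2,2}(β)|² = (-0.191666)² = 0.036736 (the z-rotation phases have unit modulus)

P=0.0367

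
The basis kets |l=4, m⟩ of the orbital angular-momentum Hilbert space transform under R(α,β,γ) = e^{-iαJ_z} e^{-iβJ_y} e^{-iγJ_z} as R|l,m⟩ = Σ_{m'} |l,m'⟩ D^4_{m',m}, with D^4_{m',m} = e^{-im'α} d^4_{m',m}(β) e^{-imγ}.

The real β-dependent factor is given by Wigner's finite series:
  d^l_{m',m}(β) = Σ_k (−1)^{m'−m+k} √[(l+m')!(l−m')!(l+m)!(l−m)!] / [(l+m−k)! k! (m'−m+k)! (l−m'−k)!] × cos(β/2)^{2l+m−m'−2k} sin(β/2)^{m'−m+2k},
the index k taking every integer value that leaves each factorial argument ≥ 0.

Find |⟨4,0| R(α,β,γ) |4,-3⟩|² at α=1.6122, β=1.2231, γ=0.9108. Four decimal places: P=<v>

Split into d^4_{0,-3}(β=1.2231) × two z-phases.
Half-angle: c=0.818759, s=0.574137. N=√(24·24·1·5040)=1703.830978
Admissible k: 0..1 (factorial args all ≥0)
  k=0: (−1)^3·1703.8310/(144)·0.8188^5·0.5741^3 = -0.823933
  k=1: (−1)^4·1703.8310/(144)·0.8188^3·0.5741^5 = +0.405145
d^4_{0,-3}(1.2231) = -0.823933 +0.405145 = -0.418787
|D^4_{0,-3}|² = |d^4_{0,-3}(β)|² = (-0.418787)² = 0.175383 (the z-rotation phases have unit modulus)

P=0.1754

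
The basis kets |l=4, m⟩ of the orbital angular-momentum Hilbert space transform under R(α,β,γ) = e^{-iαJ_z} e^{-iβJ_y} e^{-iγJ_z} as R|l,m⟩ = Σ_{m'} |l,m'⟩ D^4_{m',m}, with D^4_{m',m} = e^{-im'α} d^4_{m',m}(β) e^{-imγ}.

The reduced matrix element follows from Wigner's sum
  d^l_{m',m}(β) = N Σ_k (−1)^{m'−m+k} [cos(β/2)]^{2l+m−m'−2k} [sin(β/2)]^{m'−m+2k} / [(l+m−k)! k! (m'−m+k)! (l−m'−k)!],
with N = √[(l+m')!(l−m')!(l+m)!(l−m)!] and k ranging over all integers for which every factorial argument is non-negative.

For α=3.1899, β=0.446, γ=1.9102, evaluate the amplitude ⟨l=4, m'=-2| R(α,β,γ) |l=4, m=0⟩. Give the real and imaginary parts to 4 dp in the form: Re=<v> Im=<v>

D^4_{-2,0}(3.1899,0.446,1.9102) = e^{-i·-2·3.1899}·d^4_{-2,0}(0.446)·e^{-i·0·1.9102}. Compute d first:
With c≡cos(β/2)=0.975238 and s≡sin(β/2)=0.221156, N=[2·720·24·24]^{1/2}=910.735966
Admissible k: 2..4 (factorial args all ≥0)
  k=2: (−1)^0·910.7360/(96)·0.9752^6·0.2212^2 = +0.399195
  k=3: (−1)^1·910.7360/(36)·0.9752^4·0.2212^4 = -0.054743
  k=4: (−1)^2·910.7360/(96)·0.9752^2·0.2212^6 = +0.001056
d^4_{-2,0}(0.446) = +0.399195 -0.054743 +0.001056 = +0.345507
Attach z-rotation phases: D = e^{-i(-2)(3.1899)}·(+0.345507)·e^{-i(0)(1.9102)} = +0.343896+0.033329i

Re=0.3439 Im=0.0333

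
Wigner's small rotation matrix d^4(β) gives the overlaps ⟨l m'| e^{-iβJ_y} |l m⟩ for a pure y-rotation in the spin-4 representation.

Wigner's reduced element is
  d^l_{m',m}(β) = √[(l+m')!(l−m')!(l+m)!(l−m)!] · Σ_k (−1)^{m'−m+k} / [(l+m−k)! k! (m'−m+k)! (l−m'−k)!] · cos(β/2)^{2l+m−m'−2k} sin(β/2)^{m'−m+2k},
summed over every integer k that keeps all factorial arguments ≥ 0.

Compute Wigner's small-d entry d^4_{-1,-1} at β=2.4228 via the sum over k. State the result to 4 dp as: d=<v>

d^4_{-1,-1}(β=2.4228) via Wigner's sum:
With c≡cos(β/2)=0.351709 and s≡sin(β/2)=0.936109, N=[6·120·6·120]^{1/2}=720.000000
Admissible k: 0..3 (factorial args all ≥0)
  k=0: (−1)^0·720.0000/(720)·0.3517^8·0.9361^0 = +0.000234
  k=1: (−1)^1·720.0000/(48)·0.3517^6·0.9361^2 = -0.024880
  k=2: (−1)^2·720.0000/(24)·0.3517^4·0.9361^4 = +0.352503
  k=3: (−1)^3·720.0000/(72)·0.3517^2·0.9361^6 = -0.832390
d^4_{-1,-1}(2.4228) = +0.000234 -0.024880 +0.352503 -0.832390 = -0.504533

d=-0.5045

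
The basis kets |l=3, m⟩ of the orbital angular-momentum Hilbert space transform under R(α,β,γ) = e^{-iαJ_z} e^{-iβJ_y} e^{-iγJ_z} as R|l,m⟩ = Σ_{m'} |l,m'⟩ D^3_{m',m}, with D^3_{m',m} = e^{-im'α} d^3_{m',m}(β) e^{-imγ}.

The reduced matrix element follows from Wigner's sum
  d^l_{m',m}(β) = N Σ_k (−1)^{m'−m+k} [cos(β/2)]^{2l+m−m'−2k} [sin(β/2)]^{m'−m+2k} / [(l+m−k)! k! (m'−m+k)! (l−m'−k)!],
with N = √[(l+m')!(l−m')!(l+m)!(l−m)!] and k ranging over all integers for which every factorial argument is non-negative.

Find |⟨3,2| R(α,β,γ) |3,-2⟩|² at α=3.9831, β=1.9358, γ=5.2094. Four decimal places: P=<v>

P=0.1829

Split into d^3_{2,-2}(β=1.9358) × two z-phases.
With c≡cos(β/2)=0.567031 and s≡sin(β/2)=0.823697, N=[120·1·1·120]^{1/2}=120.000000
The bounds max(0,m−m')=0 and min(l+m,l−m')=1 give 2 terms
  k=0: (−1)^4·120.0000/(24)·0.5670^2·0.8237^4 = +0.740035
  k=1: (−1)^5·120.0000/(120)·0.5670^0·0.8237^6 = -0.312323
d^3_{2,-2}(1.9358) = +0.740035 -0.312323 = +0.427712
|D^3_{2,-2}|² = |d^3_{2,-2}(β)|² = (+0.427712)² = 0.182938 (the z-rotation phases have unit modulus)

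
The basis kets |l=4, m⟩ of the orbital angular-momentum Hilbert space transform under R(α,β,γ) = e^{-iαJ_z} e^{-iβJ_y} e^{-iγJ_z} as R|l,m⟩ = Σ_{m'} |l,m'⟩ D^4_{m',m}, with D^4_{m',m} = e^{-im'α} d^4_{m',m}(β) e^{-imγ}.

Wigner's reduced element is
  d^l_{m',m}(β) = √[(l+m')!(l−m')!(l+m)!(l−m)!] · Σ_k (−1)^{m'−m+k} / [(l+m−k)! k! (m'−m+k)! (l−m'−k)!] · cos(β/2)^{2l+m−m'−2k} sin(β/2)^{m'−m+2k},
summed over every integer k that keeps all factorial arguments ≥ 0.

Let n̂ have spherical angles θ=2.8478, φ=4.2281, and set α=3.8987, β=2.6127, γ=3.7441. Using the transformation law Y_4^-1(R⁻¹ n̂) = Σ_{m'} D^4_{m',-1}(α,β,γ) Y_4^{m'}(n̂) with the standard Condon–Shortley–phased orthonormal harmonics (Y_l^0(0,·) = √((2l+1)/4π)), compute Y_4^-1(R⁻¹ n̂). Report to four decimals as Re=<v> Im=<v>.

Need the full column D^4_{m',-1} for m'=−4..4 at α=3.8987, β=2.6127, γ=3.7441.
cos(β/2)=0.261375, sin(β/2)=0.965237
d^4_{-4,-1}: single k=3 term ⇒ +0.008209;  D = +0.007246+0.003859i
d^4_{-3,-1}: k∈[2..3] ⇒ +0.002358 -0.053593 = -0.051235;  D = +0.049410-0.013556i
d^4_{-2,-1}: k∈[1..3] ⇒ +0.000341 -0.023272 +0.211581 = +0.188651;  D = +0.097949-0.161230i
d^4_{-1,-1}: k∈[0..3] ⇒ +0.000022 -0.004456 +0.121538 -0.552500 = -0.435396;  D = -0.091266-0.425723i
d^4_{0,-1}: k∈[0..3] ⇒ -0.000360 +0.029437 -0.401447 +0.912468 = +0.540098;  D = -0.444996-0.306079i
d^4_{1,-1}: k∈[0..3] ⇒ +0.002971 -0.121538 +0.828750 -0.753482 = -0.043300;  D = -0.042783+0.006667i
d^4_{2,-1}: k∈[0..2] ⇒ -0.015514 +0.317372 -0.865643 = -0.563786;  D = +0.345261-0.445701i
d^4_{3,-1}: k∈[0..1] ⇒ +0.053593 -0.438533 = -0.384940;  D = +0.037671+0.383092i
d^4_{4,-1}: single k=0 term ⇒ -0.111958;  D = -0.084490-0.073458i
Y_4^{m'}(θ=2.8478,φ=4.2281) and Σ D·Y over m':
  (+0.0072+0.0039i)·(-0.0011+0.0029i)  (+0.0494-0.0136i)·(-0.0289+0.0034i)  (+0.0979-0.1612i)·(-0.0860-0.1251i)  (-0.0913-0.4257i)·(+0.2084-0.3961i)  (-0.4450-0.3061i)·(+0.5175+0.0000i)  (-0.0428+0.0067i)·(-0.2084-0.3961i)  (+0.3453-0.4457i)·(-0.0860+0.1251i)  (+0.0377+0.3831i)·(+0.0289+0.0034i)  (-0.0845-0.0735i)·(-0.0011-0.0029i)
Y_4^-1(R⁻¹ n̂) = -0.410625-0.100134i

Re=-0.4106 Im=-0.1001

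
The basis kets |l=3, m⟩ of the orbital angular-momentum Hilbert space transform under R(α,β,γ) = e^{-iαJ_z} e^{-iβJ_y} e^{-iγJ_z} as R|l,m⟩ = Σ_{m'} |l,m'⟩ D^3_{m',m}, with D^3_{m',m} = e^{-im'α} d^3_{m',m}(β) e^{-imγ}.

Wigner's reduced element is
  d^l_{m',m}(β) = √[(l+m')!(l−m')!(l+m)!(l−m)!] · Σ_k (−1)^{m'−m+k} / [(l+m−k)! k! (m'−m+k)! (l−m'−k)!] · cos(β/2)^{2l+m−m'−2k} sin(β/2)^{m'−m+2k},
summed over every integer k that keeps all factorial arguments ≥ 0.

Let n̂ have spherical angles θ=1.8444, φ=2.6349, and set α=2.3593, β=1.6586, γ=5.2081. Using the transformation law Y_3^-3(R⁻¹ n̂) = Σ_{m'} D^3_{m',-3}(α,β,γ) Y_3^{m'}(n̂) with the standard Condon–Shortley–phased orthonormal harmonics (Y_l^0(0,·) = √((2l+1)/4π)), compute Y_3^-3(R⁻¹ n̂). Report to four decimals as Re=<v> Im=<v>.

Re=0.0137 Im=0.0029

Need the full column D^3_{m',-3} for m'=−3..3 at α=2.3593, β=1.6586, γ=5.2081.
cos(β/2)=0.675392, sin(β/2)=0.737459
d^3_{-3,-3}: single k=0 term ⇒ +0.094915;  D = -0.071915-0.061945i
d^3_{-2,-3}: single k=0 term ⇒ -0.253859;  D = -0.019642-0.253098i
d^3_{-1,-3}: single k=0 term ⇒ +0.438273;  D = +0.283963-0.333839i
d^3_{0,-3}: single k=0 term ⇒ -0.552581;  D = +0.550649-0.046177i
d^3_{1,-3}: single k=0 term ⇒ +0.522527;  D = +0.400112+0.336073i
d^3_{2,-3}: single k=0 term ⇒ -0.360845;  D = +0.032387+0.359388i
d^3_{3,-3}: single k=0 term ⇒ +0.160852;  D = -0.102688+0.123808i
Y_3^{m'}(θ=1.8444,φ=2.6349) and Σ D·Y over m':
  (-0.0719-0.0619i)·(-0.0189-0.3719i)  (-0.0196-0.2531i)·(-0.1354-0.2172i)  (+0.2840-0.3338i)·(+0.1727+0.0959i)  (+0.5506-0.0462i)·(+0.2657+0.0000i)  (+0.4001+0.3361i)·(-0.1727+0.0959i)  (+0.0324+0.3594i)·(-0.1354+0.2172i)  (-0.1027+0.1238i)·(+0.0189-0.3719i)
Y_3^-3(R⁻¹ n̂) = +0.013671+0.002945i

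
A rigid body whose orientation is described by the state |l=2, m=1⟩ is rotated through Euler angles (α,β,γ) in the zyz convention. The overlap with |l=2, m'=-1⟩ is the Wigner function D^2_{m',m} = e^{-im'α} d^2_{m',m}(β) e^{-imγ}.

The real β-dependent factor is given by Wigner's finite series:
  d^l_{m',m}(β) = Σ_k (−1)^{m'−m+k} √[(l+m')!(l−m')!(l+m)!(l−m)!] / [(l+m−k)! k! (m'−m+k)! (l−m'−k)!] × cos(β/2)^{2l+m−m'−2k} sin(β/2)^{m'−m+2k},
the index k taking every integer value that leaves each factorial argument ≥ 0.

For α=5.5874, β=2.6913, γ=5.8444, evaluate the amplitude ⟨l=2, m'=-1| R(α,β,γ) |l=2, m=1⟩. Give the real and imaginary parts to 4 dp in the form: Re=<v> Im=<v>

D^2_{-1,1}(5.5874,2.6913,5.8444) = e^{-i·-1·5.5874}·d^2_{-1,1}(2.6913)·e^{-i·1·5.8444}. Compute d first:
Half-angle: c=0.223249, s=0.974761. N=√(1·6·6·1)=6.000000
Admissible k: 2..3 (factorial args all ≥0)
  k=2: (−1)^0·6.0000/(2)·0.2232^2·0.9748^2 = +0.142068
  k=3: (−1)^1·6.0000/(6)·0.2232^0·0.9748^4 = -0.902804
d^2_{-1,1}(2.6913) = +0.142068 -0.902804 = -0.760736
Attach z-rotation phases: D = e^{-i(-1)(5.5874)}·(-0.760736)·e^{-i(1)(5.8444)} = -0.735751+0.193364i

Re=-0.7358 Im=0.1934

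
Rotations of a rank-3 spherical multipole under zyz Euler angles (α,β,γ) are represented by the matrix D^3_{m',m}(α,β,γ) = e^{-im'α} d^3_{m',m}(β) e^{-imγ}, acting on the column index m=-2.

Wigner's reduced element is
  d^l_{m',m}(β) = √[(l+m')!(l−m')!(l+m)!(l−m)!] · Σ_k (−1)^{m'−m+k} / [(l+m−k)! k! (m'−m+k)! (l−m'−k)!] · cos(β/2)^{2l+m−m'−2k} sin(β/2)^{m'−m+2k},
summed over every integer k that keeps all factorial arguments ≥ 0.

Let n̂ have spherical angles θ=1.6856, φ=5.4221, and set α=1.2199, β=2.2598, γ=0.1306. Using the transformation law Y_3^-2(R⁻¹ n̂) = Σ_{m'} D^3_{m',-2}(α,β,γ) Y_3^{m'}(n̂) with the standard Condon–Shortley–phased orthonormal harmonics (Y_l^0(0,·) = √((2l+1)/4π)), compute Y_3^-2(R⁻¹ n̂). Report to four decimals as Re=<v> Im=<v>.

Re=0.2317 Im=-0.1576

Need the full column D^3_{m',-2} for m'=−3..3 at α=1.2199, β=2.2598, γ=0.1306.
cos(β/2)=0.426750, sin(β/2)=0.904370
d^3_{-3,-2}: single k=1 term ⇒ +0.031354;  D = -0.022305-0.022035i
d^3_{-2,-2}: k∈[0..1] ⇒ +0.006040 -0.135630 = -0.129590;  D = +0.117214-0.055267i
d^3_{-1,-2}: k∈[0..1] ⇒ -0.040478 +0.363571 = +0.323093;  D = +0.028941+0.321794i
d^3_{0,-2}: k∈[0..1] ⇒ +0.148576 -0.667255 = -0.518679;  D = -0.501086-0.133944i
d^3_{1,-2}: k∈[0..1] ⇒ -0.363571 +0.816401 = +0.452830;  D = +0.260189-0.370616i
d^3_{2,-2}: k∈[0..1] ⇒ +0.609118 -0.547111 = +0.062007;  D = -0.035410-0.050902i
d^3_{3,-2}: single k=0 term ⇒ -0.632381;  D = +0.611627-0.160682i
Y_3^{m'}(θ=1.6856,φ=5.4221) and Σ D·Y over m':
  (-0.0223-0.0220i)·(-0.3469+0.2167i)  (+0.1172-0.0553i)·(+0.0174-0.1142i)  (+0.0289+0.3218i)·(-0.1955-0.2276i)  (-0.5011-0.1339i)·(+0.1254+0.0000i)  (+0.2602-0.3706i)·(+0.1955-0.2276i)  (-0.0354-0.0509i)·(+0.0174+0.1142i)  (+0.6116-0.1607i)·(+0.3469+0.2167i)
Y_3^-2(R⁻¹ n̂) = +0.231683-0.157621i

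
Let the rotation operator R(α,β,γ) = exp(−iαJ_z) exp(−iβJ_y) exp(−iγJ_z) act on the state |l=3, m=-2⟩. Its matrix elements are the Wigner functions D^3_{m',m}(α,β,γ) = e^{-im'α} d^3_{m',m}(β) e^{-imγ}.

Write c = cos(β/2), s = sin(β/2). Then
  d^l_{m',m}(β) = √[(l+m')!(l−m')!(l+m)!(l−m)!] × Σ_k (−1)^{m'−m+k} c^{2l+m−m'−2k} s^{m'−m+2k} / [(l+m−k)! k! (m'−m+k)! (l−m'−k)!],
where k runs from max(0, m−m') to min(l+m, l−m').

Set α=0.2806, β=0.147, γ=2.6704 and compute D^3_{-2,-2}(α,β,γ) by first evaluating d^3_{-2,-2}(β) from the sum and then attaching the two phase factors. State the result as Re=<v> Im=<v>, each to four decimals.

First d^3_{-2,-2}(β=0.147), then the phase factors e^{-i(-2)α} and e^{-i(-2)γ}:
c=cos(0.147/2)=0.997300, s=sin(0.147/2)=0.073434; N=√[1·120·1·120]=120.000000
The bounds max(0,m−m')=0 and min(l+m,l−m')=1 give 2 terms
  k=0: (−1)^0·120.0000/(120)·0.9973^6·0.0734^0 = +0.983909
  k=1: (−1)^1·120.0000/(24)·0.9973^4·0.0734^2 = -0.026673
d^3_{-2,-2}(0.147) = +0.983909 -0.026673 = +0.957237
Phases: e^{-i·(-2)·0.2806}=+0.846617+0.532203i, e^{-i·(-2)·2.6704}=+0.587860-0.808963i ⇒ D=+0.888531-0.356112i

Re=0.8885 Im=-0.3561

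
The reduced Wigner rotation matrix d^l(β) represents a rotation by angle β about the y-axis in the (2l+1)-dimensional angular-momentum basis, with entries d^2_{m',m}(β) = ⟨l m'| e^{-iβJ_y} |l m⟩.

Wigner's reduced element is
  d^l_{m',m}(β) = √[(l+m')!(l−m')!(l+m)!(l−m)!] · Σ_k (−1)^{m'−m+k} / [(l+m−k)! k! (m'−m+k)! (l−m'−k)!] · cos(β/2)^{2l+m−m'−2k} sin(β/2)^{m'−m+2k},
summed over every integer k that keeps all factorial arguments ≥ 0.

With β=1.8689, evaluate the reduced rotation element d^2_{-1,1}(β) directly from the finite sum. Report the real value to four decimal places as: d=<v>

d^2_{-1,1}(β=1.8689) via Wigner's sum:
c=cos(1.8689/2)=0.594261, s=sin(1.8689/2)=0.804272; N=√[1·6·6·1]=6.000000
Admissible k: 2..3 (factorial args all ≥0)
  k=2: (−1)^0·6.0000/(2)·0.5943^2·0.8043^2 = +0.685302
  k=3: (−1)^1·6.0000/(6)·0.5943^0·0.8043^4 = -0.418420
d^2_{-1,1}(1.8689) = +0.685302 -0.418420 = +0.266882

d=0.2669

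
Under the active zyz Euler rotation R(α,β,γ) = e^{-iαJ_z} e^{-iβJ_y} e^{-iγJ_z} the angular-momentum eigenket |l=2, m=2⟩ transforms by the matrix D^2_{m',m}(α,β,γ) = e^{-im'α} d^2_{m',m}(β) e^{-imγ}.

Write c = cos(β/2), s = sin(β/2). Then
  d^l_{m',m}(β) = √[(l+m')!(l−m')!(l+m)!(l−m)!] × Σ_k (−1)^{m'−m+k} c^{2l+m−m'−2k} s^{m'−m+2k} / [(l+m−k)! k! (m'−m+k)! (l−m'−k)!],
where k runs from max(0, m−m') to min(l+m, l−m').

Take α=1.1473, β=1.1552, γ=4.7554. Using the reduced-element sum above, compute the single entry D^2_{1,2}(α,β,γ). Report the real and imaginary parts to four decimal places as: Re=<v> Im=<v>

D^2_{1,2}(1.1473,1.1552,4.7554) = e^{-i·1·1.1473}·d^2_{1,2}(1.1552)·e^{-i·2·4.7554}. Compute d first:
Half-angle: c=0.837775, s=0.546015. N=√(6·1·24·1)=12.000000
Admissible k: 1..1 (factorial args all ≥0)
  k=1: (−1)^0·12.0000/(6)·0.8378^3·0.5460^1 = +0.642122
d^2_{1,2}(1.1552) = +0.642122
Attach z-rotation phases: D = e^{-i(1)(1.1473)}·(+0.642122)·e^{-i(2)(4.7554)} = -0.212610+0.605902i

Re=-0.2126 Im=0.6059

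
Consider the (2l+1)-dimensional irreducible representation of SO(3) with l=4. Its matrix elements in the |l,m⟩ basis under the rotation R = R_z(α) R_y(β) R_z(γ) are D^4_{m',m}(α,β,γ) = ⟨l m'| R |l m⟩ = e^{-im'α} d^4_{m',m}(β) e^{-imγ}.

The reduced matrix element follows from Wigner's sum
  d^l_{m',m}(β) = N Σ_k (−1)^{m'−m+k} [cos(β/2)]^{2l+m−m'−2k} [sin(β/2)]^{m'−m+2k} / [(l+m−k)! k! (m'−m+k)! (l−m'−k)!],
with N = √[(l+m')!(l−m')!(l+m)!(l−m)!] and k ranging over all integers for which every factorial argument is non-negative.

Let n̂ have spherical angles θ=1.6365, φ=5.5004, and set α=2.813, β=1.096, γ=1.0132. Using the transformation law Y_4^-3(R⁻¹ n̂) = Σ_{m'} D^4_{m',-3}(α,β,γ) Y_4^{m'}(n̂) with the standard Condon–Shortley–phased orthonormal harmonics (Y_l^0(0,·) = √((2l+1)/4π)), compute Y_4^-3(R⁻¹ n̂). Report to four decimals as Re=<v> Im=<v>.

Need the full column D^4_{m',-3} for m'=−4..4 at α=2.813, β=1.096, γ=1.0132.
cos(β/2)=0.853568, sin(β/2)=0.520981
d^4_{-4,-3}: single k=1 term ⇒ +0.486446;  D = -0.074825+0.480657i
d^4_{-3,-3}: k∈[0..1] ⇒ +0.281777 -0.734804 = -0.453027;  D = -0.210413+0.401197i
d^4_{-2,-3}: k∈[0..1] ⇒ -0.643507 +0.719188 = +0.075680;  D = -0.054899+0.052093i
d^4_{-1,-3}: k∈[0..1] ⇒ +0.833189 -0.517321 = +0.315868;  D = +0.287036-0.131844i
d^4_{0,-3}: k∈[0..1] ⇒ -0.758091 +0.282416 = -0.475675;  D = +0.473203-0.048431i
d^4_{1,-3}: k∈[0..1] ⇒ +0.517321 -0.115632 = +0.401689;  D = +0.391420+0.090246i
d^4_{2,-3}: k∈[0..1] ⇒ -0.267923 +0.033270 = -0.234653;  D = +0.199408+0.123687i
d^4_{3,-3}: k∈[0..1] ⇒ +0.101978 -0.005427 = +0.096551;  D = +0.061235+0.074648i
d^4_{4,-3}: single k=0 term ⇒ -0.025150;  D = +0.008822+0.023552i
Y_4^{m'}(θ=1.6365,φ=5.5004) and Σ D·Y over m':
  (-0.0748+0.4807i)·(-0.4387+0.0046i)  (-0.2104+0.4012i)·(+0.0573-0.0582i)  (-0.0549+0.0521i)·(-0.0017-0.3230i)  (+0.2870-0.1318i)·(+0.0653+0.0649i)  (+0.4732-0.0484i)·(+0.3037+0.0000i)  (+0.3914+0.0902i)·(-0.0653+0.0649i)  (+0.1994+0.1237i)·(-0.0017+0.3230i)  (+0.0612+0.0746i)·(-0.0573-0.0582i)  (+0.0088+0.0236i)·(-0.4387-0.0046i)
Y_4^-3(R⁻¹ n̂) = +0.155238-0.097505i

Re=0.1552 Im=-0.0975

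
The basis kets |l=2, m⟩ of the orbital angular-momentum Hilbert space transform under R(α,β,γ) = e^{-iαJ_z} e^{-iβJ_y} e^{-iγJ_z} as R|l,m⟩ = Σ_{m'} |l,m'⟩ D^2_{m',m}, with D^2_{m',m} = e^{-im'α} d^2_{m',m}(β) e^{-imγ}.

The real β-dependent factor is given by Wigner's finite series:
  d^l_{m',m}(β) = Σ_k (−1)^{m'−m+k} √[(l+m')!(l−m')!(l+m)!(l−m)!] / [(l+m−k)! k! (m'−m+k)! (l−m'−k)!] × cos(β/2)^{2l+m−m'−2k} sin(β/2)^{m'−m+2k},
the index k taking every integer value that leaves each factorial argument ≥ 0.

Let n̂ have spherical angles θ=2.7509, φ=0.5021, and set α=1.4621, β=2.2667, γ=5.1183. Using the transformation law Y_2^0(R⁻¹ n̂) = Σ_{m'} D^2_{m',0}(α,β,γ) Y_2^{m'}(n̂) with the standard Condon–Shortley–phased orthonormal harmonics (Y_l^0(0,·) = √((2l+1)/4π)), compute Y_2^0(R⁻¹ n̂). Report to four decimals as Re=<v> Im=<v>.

Re=0.2317 Im=0.0000

Need the full column D^2_{m',0} for m'=−2..2 at α=1.4621, β=2.2667, γ=5.1183.
cos(β/2)=0.423628, sin(β/2)=0.905836
d^2_{-2,0}: single k=2 term ⇒ +0.360698;  D = -0.352208+0.077797i
d^2_{-1,0}: k∈[1..2] ⇒ +0.168686 -0.771275 = -0.602589;  D = -0.065370-0.599033i
d^2_{0,0}: k∈[0..2] ⇒ +0.032206 -0.589017 +0.673285 = +0.116474;  D = +0.116474+0.000000i
d^2_{1,0}: k∈[0..1] ⇒ -0.168686 +0.771275 = +0.602589;  D = +0.065370-0.599033i
d^2_{2,0}: single k=0 term ⇒ +0.360698;  D = -0.352208-0.077797i
Y_2^{m'}(θ=2.7509,φ=0.5021) and Σ D·Y over m':
  (-0.3522+0.0778i)·(+0.0301-0.0473i)  (-0.0654-0.5990i)·(-0.2385+0.1309i)  (+0.1165+0.0000i)·(+0.4936+0.0000i)  (+0.0654-0.5990i)·(+0.2385+0.1309i)  (-0.3522-0.0778i)·(+0.0301+0.0473i)
Y_2^0(R⁻¹ n̂) = +0.231691+0.000000i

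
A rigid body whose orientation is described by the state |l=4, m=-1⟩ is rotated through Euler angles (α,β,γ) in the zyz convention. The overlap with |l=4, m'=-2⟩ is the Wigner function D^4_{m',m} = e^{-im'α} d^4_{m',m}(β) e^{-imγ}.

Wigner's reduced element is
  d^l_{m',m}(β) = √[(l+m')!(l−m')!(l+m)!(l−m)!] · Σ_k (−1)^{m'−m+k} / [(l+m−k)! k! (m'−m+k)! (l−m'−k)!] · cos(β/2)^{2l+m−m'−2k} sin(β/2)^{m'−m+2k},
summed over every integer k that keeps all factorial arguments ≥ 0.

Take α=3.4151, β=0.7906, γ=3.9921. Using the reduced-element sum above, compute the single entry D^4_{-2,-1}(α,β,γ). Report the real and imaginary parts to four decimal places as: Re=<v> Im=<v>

First d^4_{-2,-1}(β=0.7906), then the phase factors e^{-i(-2)α} and e^{-i(-1)γ}:
c=cos(0.7906/2)=0.922881, s=sin(0.7906/2)=0.385085; N=√[2·720·6·120]=1018.233765
The bounds max(0,m−m')=1 and min(l+m,l−m')=3 give 3 terms
  k=1: (−1)^0·1018.2338/(240)·0.9229^7·0.3851^1 = +0.931565
  k=2: (−1)^1·1018.2338/(48)·0.9229^5·0.3851^3 = -0.810970
  k=3: (−1)^2·1018.2338/(72)·0.9229^3·0.3851^5 = +0.094132
d^4_{-2,-1}(0.7906) = +0.931565 -0.810970 +0.094132 = +0.214726
Attach z-rotation phases: D = e^{-i(-2)(3.4151)}·(+0.214726)·e^{-i(-1)(3.9921)} = -0.037021-0.211511i

Re=-0.0370 Im=-0.2115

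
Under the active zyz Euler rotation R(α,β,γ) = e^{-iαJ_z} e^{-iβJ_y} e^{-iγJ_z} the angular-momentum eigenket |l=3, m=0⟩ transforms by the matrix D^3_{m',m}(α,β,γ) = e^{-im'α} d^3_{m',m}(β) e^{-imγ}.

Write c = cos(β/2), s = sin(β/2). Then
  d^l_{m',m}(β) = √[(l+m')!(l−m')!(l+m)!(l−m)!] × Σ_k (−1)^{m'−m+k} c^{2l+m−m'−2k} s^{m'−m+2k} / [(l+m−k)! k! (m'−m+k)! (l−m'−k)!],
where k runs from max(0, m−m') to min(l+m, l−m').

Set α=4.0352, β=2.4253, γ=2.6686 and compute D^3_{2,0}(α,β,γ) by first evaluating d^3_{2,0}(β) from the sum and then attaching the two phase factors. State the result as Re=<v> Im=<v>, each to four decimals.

D^3_{2,0}(4.0352,2.4253,2.6686) = e^{-i·2·4.0352}·d^3_{2,0}(2.4253)·e^{-i·0·2.6686}. Compute d first:
With c≡cos(β/2)=0.350539 and s≡sin(β/2)=0.936548, N=[120·1·6·6]^{1/2}=65.726707
k∈{0,1} keeps every argument non-negative
  k=0: (−1)^2·65.7267/(12)·0.3505^4·0.9365^2 = +0.072538
  k=1: (−1)^3·65.7267/(12)·0.3505^2·0.9365^4 = -0.517790
d^3_{2,0}(2.4253) = +0.072538 -0.517790 = -0.445252
D = (-0.214733-0.976673i)·(-0.445252)·(+1.000000+0.000000i) = +0.095610+0.434865i

Re=0.0956 Im=0.4349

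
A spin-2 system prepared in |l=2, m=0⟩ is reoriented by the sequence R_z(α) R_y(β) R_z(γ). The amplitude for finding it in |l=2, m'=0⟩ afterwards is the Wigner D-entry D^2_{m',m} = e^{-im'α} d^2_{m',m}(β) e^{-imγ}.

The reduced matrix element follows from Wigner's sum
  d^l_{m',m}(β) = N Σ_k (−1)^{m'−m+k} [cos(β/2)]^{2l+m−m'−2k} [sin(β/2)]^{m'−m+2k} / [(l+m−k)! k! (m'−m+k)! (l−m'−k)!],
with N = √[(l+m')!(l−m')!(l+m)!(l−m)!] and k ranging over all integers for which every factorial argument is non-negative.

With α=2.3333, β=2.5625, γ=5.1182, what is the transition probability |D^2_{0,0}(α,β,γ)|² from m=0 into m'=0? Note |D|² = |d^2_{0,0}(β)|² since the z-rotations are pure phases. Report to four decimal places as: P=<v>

First d^2_{0,0}(β=2.5625), then the phase factors e^{-i(0)α} and e^{-i(0)γ}:
With c≡cos(β/2)=0.285517 and s≡sin(β/2)=0.958374, N=[2·2·2·2]^{1/2}=4.000000
k∈{0,1,2} keeps every argument non-negative
  k=0: (−1)^0·4.0000/(4)·0.2855^4·0.9584^0 = +0.006646
  k=1: (−1)^1·4.0000/(1)·0.2855^2·0.9584^2 = -0.299499
  k=2: (−1)^2·4.0000/(4)·0.2855^0·0.9584^4 = +0.843605
d^2_{0,0}(2.5625) = +0.006646 -0.299499 +0.843605 = +0.550752
|D^2_{0,0}|² = |d^2_{0,0}(β)|² = (+0.550752)² = 0.303328 (the z-rotation phases have unit modulus)

P=0.3033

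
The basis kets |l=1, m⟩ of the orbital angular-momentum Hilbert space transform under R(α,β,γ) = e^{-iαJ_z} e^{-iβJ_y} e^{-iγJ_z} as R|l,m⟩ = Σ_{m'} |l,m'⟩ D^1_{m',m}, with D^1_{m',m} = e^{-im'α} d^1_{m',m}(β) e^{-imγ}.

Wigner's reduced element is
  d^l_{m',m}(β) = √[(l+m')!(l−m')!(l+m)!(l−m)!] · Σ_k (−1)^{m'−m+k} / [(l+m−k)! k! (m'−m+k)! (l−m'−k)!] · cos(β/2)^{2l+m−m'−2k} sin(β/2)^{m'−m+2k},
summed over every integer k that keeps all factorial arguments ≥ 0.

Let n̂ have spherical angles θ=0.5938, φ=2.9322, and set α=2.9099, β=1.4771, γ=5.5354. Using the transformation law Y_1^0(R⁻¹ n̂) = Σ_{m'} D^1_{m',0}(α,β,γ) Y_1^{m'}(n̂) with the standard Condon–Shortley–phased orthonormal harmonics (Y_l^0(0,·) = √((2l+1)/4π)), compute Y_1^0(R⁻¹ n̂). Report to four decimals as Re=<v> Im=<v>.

Re=0.3100 Im=0.0000

Need the full column D^1_{m',0} for m'=−1..1 at α=2.9099, β=1.4771, γ=5.5354.
cos(β/2)=0.739445, sin(β/2)=0.673216
d^1_{-1,0}: single k=1 term ⇒ +0.704005;  D = -0.685194+0.161657i
d^1_{0,0}: k∈[0..1] ⇒ +0.546780 -0.453220 = +0.093559;  D = +0.093559+0.000000i
d^1_{1,0}: single k=0 term ⇒ -0.704005;  D = +0.685194+0.161657i
Y_1^{m'}(θ=0.5938,φ=2.9322) and Σ D·Y over m':
  (-0.6852+0.1617i)·(-0.1891-0.0402i)  (+0.0936+0.0000i)·(+0.4050+0.0000i)  (+0.6852+0.1617i)·(+0.1891-0.0402i)
Y_1^0(R⁻¹ n̂) = +0.310002+0.000000i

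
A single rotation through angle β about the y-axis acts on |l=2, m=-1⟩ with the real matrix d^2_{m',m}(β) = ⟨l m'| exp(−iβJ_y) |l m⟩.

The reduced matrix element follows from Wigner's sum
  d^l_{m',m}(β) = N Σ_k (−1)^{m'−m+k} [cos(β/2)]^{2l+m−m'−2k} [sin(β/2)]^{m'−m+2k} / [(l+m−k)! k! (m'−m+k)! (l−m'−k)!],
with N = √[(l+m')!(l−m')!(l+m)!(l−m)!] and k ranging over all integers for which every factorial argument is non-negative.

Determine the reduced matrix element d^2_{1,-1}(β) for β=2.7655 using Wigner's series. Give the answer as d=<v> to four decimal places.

d^2_{1,-1}(β=2.7655) via Wigner's sum:
c=cos(2.7655/2)=0.186940, s=sin(2.7655/2)=0.982371; N=√[6·1·1·6]=6.000000
k∈{0,1} keeps every argument non-negative
  k=0: (−1)^2·6.0000/(2)·0.1869^2·0.9824^2 = +0.101176
  k=1: (−1)^3·6.0000/(6)·0.1869^0·0.9824^4 = -0.931328
d^2_{1,-1}(2.7655) = +0.101176 -0.931328 = -0.830152

d=-0.8302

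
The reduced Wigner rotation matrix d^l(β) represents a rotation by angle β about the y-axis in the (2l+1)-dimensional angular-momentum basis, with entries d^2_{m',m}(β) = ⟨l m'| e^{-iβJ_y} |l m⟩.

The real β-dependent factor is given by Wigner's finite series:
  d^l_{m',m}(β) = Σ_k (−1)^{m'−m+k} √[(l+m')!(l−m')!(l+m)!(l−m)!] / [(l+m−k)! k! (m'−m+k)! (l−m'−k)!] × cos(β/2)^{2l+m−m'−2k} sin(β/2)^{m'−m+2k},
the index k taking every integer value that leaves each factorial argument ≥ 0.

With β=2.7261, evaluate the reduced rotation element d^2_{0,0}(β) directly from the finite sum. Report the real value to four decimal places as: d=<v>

d^2_{0,0}(β=2.7261) via Wigner's sum:
Half-angle: c=0.206255, s=0.978498. N=√(2·2·2·2)=4.000000
k: max(0,(0)−(0))=0 … min(2+(0),2−(0))=2
  k=0: (−1)^0·4.0000/(4)·0.2063^4·0.9785^0 = +0.001810
  k=1: (−1)^1·4.0000/(1)·0.2063^2·0.9785^2 = -0.162926
  k=2: (−1)^2·4.0000/(4)·0.2063^0·0.9785^4 = +0.916727
d^2_{0,0}(2.7261) = +0.001810 -0.162926 +0.916727 = +0.755611

d=0.7556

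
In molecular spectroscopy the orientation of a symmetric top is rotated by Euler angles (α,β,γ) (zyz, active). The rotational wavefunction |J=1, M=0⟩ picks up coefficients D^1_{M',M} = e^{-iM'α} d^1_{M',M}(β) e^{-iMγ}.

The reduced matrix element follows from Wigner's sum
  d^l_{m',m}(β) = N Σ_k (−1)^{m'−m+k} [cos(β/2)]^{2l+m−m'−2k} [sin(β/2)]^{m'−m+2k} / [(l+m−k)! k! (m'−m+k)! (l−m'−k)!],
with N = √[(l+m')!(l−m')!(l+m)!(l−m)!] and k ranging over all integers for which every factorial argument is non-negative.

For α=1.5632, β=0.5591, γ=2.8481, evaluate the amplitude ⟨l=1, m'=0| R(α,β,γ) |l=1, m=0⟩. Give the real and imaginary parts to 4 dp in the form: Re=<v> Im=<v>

Split into d^1_{0,0}(β=0.5591) × two z-phases.
With c≡cos(β/2)=0.961180 and s≡sin(β/2)=0.275923, N=[1·1·1·1]^{1/2}=1.000000
k: max(0,(0)−(0))=0 … min(1+(0),1−(0))=1
  k=0: (−1)^0·1.0000/(1)·0.9612^2·0.2759^0 = +0.923866
  k=1: (−1)^1·1.0000/(1)·0.9612^0·0.2759^2 = -0.076134
d^1_{0,0}(0.5591) = +0.923866 -0.076134 = +0.847733
Phases: e^{-i·(0)·1.5632}=+1.000000+0.000000i, e^{-i·(0)·2.8481}=+1.000000+0.000000i ⇒ D=+0.847733+0.000000i

Re=0.8477 Im=0.0000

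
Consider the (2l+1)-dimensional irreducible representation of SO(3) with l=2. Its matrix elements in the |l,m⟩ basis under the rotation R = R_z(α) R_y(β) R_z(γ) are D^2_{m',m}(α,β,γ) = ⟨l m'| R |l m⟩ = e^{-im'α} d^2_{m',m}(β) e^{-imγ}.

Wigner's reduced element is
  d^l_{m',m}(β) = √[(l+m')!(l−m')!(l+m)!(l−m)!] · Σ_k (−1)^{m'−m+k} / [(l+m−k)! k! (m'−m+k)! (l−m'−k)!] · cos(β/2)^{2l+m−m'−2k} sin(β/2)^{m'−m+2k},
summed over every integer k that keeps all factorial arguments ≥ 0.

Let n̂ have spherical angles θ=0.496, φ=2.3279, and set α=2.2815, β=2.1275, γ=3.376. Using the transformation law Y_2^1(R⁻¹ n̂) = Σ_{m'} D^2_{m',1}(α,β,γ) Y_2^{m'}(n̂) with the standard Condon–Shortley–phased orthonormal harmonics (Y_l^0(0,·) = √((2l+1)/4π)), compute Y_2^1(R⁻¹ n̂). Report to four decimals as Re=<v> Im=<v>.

Re=0.0456 Im=-0.0120

Need the full column D^2_{m',1} for m'=−2..2 at α=2.2815, β=2.1275, γ=3.376.
cos(β/2)=0.485597, sin(β/2)=0.874183
d^2_{-2,1}: single k=3 term ⇒ +0.648803;  D = +0.242940+0.601602i
d^2_{-1,1}: k∈[2..3] ⇒ +0.540603 -0.583994 = -0.043392;  D = -0.019895+0.038562i
d^2_{0,1}: k∈[1..2] ⇒ +0.245192 -0.794618 = -0.549426;  D = +0.534400-0.127613i
d^2_{1,1}: k∈[0..1] ⇒ +0.055604 -0.540603 = -0.484999;  D = -0.393122-0.284041i
d^2_{2,1}: single k=0 term ⇒ -0.200199;  D = +0.017000+0.199475i
Y_2^{m'}(θ=0.496,φ=2.3279) and Σ D·Y over m':
  (+0.2429+0.6016i)·(-0.0049+0.0873i)  (-0.0199+0.0386i)·(-0.2221-0.2350i)  (+0.5344-0.1276i)·(+0.4165+0.0000i)  (-0.3931-0.2840i)·(+0.2221-0.2350i)  (+0.0170+0.1995i)·(-0.0049-0.0873i)
Y_2^1(R⁻¹ n̂) = +0.045574-0.011954i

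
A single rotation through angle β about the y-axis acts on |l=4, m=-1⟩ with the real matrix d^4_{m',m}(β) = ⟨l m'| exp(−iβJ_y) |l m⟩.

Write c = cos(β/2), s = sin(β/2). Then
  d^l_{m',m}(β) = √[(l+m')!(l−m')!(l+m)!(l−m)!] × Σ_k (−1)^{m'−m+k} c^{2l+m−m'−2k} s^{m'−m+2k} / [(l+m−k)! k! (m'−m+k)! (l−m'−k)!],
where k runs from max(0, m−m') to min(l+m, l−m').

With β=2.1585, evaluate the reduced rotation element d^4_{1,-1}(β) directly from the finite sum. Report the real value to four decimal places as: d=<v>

d=0.3905

d^4_{1,-1}(β=2.1585) via Wigner's sum:
Half-angle: c=0.471990, s=0.881604. N=√(120·6·6·120)=720.000000
Admissible k: 0..3 (factorial args all ≥0)
  k=0: (−1)^2·720.0000/(72)·0.4720^6·0.8816^2 = +0.085930
  k=1: (−1)^3·720.0000/(24)·0.4720^4·0.8816^4 = -0.899385
  k=2: (−1)^4·720.0000/(48)·0.4720^2·0.8816^6 = +1.568909
  k=3: (−1)^5·720.0000/(720)·0.4720^0·0.8816^8 = -0.364912
d^4_{1,-1}(2.1585) = +0.085930 -0.899385 +1.568909 -0.364912 = +0.390541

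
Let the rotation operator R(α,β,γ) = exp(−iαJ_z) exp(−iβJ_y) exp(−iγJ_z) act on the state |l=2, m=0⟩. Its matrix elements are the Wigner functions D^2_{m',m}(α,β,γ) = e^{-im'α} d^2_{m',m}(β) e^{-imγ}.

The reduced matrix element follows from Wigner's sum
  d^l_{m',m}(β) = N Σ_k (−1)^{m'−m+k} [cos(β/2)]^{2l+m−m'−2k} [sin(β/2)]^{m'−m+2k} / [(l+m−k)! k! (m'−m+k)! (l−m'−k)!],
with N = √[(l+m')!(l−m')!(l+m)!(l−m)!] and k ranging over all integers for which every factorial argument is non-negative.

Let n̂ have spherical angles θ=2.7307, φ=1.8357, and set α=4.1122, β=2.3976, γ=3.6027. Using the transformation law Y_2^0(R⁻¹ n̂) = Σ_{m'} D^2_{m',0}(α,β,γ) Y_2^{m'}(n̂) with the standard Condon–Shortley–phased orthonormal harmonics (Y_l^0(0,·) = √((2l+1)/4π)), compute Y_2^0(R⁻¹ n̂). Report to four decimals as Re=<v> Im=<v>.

Need the full column D^2_{m',0} for m'=−2..2 at α=4.1122, β=2.3976, γ=3.6027.
cos(β/2)=0.363476, sin(β/2)=0.931604
d^2_{-2,0}: single k=2 term ⇒ +0.280860;  D = -0.101673+0.261811i
d^2_{-1,0}: k∈[1..2] ⇒ +0.109581 -0.719855 = -0.610274;  D = +0.344682+0.503616i
d^2_{0,0}: k∈[0..2] ⇒ +0.017454 -0.458642 +0.753225 = +0.312037;  D = +0.312037+0.000000i
d^2_{1,0}: k∈[0..1] ⇒ -0.109581 +0.719855 = +0.610274;  D = -0.344682+0.503616i
d^2_{2,0}: single k=0 term ⇒ +0.280860;  D = -0.101673-0.261811i
Y_2^{m'}(θ=2.7307,φ=1.8357) and Σ D·Y over m':
  (-0.1017+0.2618i)·(-0.0532+0.0311i)  (+0.3447+0.5036i)·(+0.0741+0.2730i)  (+0.3120+0.0000i)·(+0.4798+0.0000i)  (-0.3447+0.5036i)·(-0.0741+0.2730i)  (-0.1017-0.2618i)·(-0.0532-0.0311i)
Y_2^0(R⁻¹ n̂) = -0.079711-0.000000i

Re=-0.0797 Im=0.0000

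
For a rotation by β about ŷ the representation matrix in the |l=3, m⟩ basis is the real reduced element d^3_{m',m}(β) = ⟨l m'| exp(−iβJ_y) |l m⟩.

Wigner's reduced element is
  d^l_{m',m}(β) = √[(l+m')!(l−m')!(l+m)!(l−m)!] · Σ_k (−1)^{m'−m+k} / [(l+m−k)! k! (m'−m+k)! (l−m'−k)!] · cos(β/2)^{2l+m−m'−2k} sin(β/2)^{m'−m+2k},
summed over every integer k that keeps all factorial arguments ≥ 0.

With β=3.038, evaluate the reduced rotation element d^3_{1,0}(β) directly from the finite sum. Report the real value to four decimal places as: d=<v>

d^3_{1,0}(β=3.038) via Wigner's sum:
With c≡cos(β/2)=0.051773 and s≡sin(β/2)=0.998659, N=[24·2·6·6]^{1/2}=41.569219
The bounds max(0,m−m')=0 and min(l+m,l−m')=2 give 3 terms
  k=0: (−1)^1·41.5692/(12)·0.0518^5·0.9987^1 = -0.000001
  k=1: (−1)^2·41.5692/(4)·0.0518^3·0.9987^3 = +0.001436
  k=2: (−1)^3·41.5692/(12)·0.0518^1·0.9987^5 = -0.178148
d^3_{1,0}(3.038) = -0.000001 +0.001436 -0.178148 = -0.176713

d=-0.1767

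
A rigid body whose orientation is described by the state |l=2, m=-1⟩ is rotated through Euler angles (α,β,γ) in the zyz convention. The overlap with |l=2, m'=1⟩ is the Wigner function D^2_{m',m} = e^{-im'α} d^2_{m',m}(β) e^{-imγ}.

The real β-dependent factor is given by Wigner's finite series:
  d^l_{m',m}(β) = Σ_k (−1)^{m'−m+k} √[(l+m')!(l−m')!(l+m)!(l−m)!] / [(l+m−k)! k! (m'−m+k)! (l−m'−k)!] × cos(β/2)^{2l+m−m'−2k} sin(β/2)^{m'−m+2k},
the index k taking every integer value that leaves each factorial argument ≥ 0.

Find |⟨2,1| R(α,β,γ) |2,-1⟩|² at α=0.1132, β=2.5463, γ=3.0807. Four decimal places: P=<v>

P=0.3595

Split into d^2_{1,-1}(β=2.5463) × two z-phases.
c=cos(2.5463/2)=0.293271, s=sin(2.5463/2)=0.956029; N=√[6·1·1·6]=6.000000
The bounds max(0,m−m')=0 and min(l+m,l−m')=1 give 2 terms
  k=0: (−1)^2·6.0000/(2)·0.2933^2·0.9560^2 = +0.235831
  k=1: (−1)^3·6.0000/(6)·0.2933^0·0.9560^4 = -0.835382
d^2_{1,-1}(2.5463) = +0.235831 -0.835382 = -0.599550
|D^2_{1,-1}|² = |d^2_{1,-1}(β)|² = (-0.599550)² = 0.359461 (the z-rotation phases have unit modulus)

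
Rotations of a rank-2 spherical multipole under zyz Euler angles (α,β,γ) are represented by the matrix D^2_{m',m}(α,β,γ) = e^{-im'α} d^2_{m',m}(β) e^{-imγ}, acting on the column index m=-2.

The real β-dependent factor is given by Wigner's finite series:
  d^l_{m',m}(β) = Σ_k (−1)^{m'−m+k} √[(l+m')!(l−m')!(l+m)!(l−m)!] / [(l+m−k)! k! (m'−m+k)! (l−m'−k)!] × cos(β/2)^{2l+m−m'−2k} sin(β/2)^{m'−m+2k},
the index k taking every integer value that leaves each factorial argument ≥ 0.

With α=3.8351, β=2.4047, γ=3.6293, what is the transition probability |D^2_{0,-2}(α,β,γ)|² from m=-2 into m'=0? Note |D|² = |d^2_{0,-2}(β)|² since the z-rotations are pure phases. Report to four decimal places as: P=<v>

Split into d^2_{0,-2}(β=2.4047) × two z-phases.
With c≡cos(β/2)=0.360166 and s≡sin(β/2)=0.932888, N=[2·2·1·24]^{1/2}=9.797959
k: max(0,(-2)−(0))=0 … min(2+(-2),2−(0))=0
  k=0: (−1)^2·9.7980/(4)·0.3602^2·0.9329^2 = +0.276529
d^2_{0,-2}(2.4047) = +0.276529
|D^2_{0,-2}|² = |d^2_{0,-2}(β)|² = (+0.276529)² = 0.076468 (the z-rotation phases have unit modulus)

P=0.0765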